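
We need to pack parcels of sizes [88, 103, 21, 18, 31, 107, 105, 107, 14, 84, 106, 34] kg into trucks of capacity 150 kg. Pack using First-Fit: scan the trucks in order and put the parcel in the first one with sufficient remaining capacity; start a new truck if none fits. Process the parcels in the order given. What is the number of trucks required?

7

truck 1: place 88 kg, 62 kg left
truck 2: place 103 kg, 47 kg left
truck 1: place 21 kg, 41 kg left
truck 1: place 18 kg, 23 kg left
truck 2: place 31 kg, 16 kg left
truck 3: place 107 kg, 43 kg left
truck 4: place 105 kg, 45 kg left
truck 5: place 107 kg, 43 kg left
truck 1: place 14 kg, 9 kg left
truck 6: place 84 kg, 66 kg left
truck 7: place 106 kg, 44 kg left
truck 3: place 34 kg, 9 kg left
Final trucks: [88,21,18,14] [103,31] [107,34] [105] [107] [84] [106].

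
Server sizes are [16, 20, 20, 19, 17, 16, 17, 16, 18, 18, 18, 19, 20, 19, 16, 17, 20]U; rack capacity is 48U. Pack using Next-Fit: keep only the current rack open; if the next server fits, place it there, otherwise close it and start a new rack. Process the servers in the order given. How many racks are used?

9

16U → rack 1 (remaining 32U)
20U → rack 1 (remaining 12U)
20U → rack 2 (remaining 28U)
19U → rack 2 (remaining 9U)
17U → rack 3 (remaining 31U)
16U → rack 3 (remaining 15U)
17U → rack 4 (remaining 31U)
16U → rack 4 (remaining 15U)
18U → rack 5 (remaining 30U)
18U → rack 5 (remaining 12U)
18U → rack 6 (remaining 30U)
19U → rack 6 (remaining 11U)
20U → rack 7 (remaining 28U)
19U → rack 7 (remaining 9U)
16U → rack 8 (remaining 32U)
17U → rack 8 (remaining 15U)
20U → rack 9 (remaining 28U)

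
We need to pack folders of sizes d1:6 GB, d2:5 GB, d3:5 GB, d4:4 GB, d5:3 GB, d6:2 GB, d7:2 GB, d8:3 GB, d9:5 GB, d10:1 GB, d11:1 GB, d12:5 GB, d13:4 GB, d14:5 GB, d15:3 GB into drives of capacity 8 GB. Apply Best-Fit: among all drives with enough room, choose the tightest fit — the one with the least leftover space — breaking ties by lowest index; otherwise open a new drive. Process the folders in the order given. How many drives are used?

8 drives

d1 (6 GB) → drive 1 (remaining 2 GB)
d2 (5 GB) → drive 2 (remaining 3 GB)
d3 (5 GB) → drive 3 (remaining 3 GB)
d4 (4 GB) → drive 4 (remaining 4 GB)
d5 (3 GB) → drive 2 (remaining 0 GB)
d6 (2 GB) → drive 1 (remaining 0 GB)
d7 (2 GB) → drive 3 (remaining 1 GB)
d8 (3 GB) → drive 4 (remaining 1 GB)
d9 (5 GB) → drive 5 (remaining 3 GB)
d10 (1 GB) → drive 3 (remaining 0 GB)
d11 (1 GB) → drive 4 (remaining 0 GB)
d12 (5 GB) → drive 6 (remaining 3 GB)
d13 (4 GB) → drive 7 (remaining 4 GB)
d14 (5 GB) → drive 8 (remaining 3 GB)
d15 (3 GB) → drive 5 (remaining 0 GB)
Final drives: [6,2] [5,3] [5,2,1] [4,3,1] [5,3] [5] [4] [5].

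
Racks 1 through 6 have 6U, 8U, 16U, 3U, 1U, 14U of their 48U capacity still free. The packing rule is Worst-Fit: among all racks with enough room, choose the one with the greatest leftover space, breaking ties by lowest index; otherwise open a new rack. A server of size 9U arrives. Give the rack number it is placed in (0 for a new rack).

3

Racks with room: rack 3 (16U), rack 6 (14U).
Most room is rack 3 with 16U free.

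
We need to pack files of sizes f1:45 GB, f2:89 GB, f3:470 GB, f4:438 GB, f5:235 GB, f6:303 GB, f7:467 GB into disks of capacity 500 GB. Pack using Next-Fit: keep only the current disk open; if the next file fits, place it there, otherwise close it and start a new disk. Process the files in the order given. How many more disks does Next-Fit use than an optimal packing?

Next-Fit: [45,89] [470] [438] [235] [303] [467] → 6 disks.
Total size 2047 GB; any packing needs at least ⌈2047/500⌉ = 5 disks.
An optimal packing achieves that bound: [470] [467] [438,45] [303,89] [235] → 5 disks.
Excess: 6 − 5 = 1.

1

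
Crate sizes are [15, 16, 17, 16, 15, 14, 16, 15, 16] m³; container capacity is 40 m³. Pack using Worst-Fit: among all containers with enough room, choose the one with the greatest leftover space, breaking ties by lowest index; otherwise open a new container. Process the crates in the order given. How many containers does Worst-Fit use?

Put 15 m³ in container 1; 25 m³ remain.
Put 16 m³ in container 1; 9 m³ remain.
Put 17 m³ in container 2; 23 m³ remain.
Put 16 m³ in container 2; 7 m³ remain.
Put 15 m³ in container 3; 25 m³ remain.
Put 14 m³ in container 3; 11 m³ remain.
Put 16 m³ in container 4; 24 m³ remain.
Put 15 m³ in container 4; 9 m³ remain.
Put 16 m³ in container 5; 24 m³ remain.

5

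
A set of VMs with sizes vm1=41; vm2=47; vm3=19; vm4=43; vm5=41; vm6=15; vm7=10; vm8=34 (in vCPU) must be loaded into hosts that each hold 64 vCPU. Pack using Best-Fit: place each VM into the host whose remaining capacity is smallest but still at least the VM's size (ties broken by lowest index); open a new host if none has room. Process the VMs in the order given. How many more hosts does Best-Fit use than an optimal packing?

0

Best-Fit: [41,19] [47,15] [43,10] [41] [34] → 5 hosts.
5 VMs exceed 32 vCPU (half the capacity), and no two of those can share a host, so at least 5 hosts are needed.
So 5 is already optimal.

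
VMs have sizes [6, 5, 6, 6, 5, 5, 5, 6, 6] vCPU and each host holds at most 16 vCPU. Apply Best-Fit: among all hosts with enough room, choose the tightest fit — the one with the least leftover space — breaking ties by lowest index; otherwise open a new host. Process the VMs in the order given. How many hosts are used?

4 hosts

6 vCPU → host 1 (remaining 10 vCPU)
5 vCPU → host 1 (remaining 5 vCPU)
6 vCPU → host 2 (remaining 10 vCPU)
6 vCPU → host 2 (remaining 4 vCPU)
5 vCPU → host 1 (remaining 0 vCPU)
5 vCPU → host 3 (remaining 11 vCPU)
5 vCPU → host 3 (remaining 6 vCPU)
6 vCPU → host 3 (remaining 0 vCPU)
6 vCPU → host 4 (remaining 10 vCPU)
Final hosts: [6,5,5] [6,6] [5,5,6] [6].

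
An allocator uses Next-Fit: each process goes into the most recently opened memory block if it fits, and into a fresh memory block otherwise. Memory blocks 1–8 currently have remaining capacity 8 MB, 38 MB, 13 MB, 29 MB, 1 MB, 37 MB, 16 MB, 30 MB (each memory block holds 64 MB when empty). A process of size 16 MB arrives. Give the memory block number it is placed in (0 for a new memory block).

Next-Fit only looks at memory block 8, which has 30 MB free.
16 MB fits there.

8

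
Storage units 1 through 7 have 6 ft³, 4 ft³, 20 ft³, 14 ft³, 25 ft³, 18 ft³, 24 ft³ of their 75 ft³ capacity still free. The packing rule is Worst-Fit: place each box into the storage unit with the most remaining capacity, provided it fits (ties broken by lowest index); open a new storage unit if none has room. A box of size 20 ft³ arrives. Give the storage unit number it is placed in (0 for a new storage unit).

Storage units with room: storage unit 3 (20 ft³), storage unit 5 (25 ft³), storage unit 7 (24 ft³).
Most room is storage unit 5 with 25 ft³ free.

5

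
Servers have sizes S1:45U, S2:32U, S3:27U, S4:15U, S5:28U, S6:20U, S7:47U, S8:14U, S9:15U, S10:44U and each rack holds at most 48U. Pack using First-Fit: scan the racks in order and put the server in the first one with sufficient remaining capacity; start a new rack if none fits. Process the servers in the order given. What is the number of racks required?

rack 1: place S1 (45U), 3U left
rack 2: place S2 (32U), 16U left
rack 3: place S3 (27U), 21U left
rack 2: place S4 (15U), 1U left
rack 4: place S5 (28U), 20U left
rack 3: place S6 (20U), 1U left
rack 5: place S7 (47U), 1U left
rack 4: place S8 (14U), 6U left
rack 6: place S9 (15U), 33U left
rack 7: place S10 (44U), 4U left
Final racks: [45] [32,15] [27,20] [28,14] [47] [15] [44].

7 racks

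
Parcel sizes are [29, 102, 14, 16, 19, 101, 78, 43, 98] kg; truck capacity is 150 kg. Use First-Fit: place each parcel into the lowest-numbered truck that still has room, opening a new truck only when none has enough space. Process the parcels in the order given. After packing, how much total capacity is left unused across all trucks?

100

Put 29 kg in truck 1; 121 kg remain.
Put 102 kg in truck 1; 19 kg remain.
Put 14 kg in truck 1; 5 kg remain.
Put 16 kg in truck 2; 134 kg remain.
Put 19 kg in truck 2; 115 kg remain.
Put 101 kg in truck 2; 14 kg remain.
Put 78 kg in truck 3; 72 kg remain.
Put 43 kg in truck 3; 29 kg remain.
Put 98 kg in truck 4; 52 kg remain.
4 trucks × 150 kg = 600 kg; used 500 kg; unused 100 kg.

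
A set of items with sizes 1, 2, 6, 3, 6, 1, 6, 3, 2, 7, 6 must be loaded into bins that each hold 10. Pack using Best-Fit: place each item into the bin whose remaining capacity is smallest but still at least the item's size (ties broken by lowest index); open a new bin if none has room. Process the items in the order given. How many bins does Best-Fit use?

1 → bin 1 (remaining 9)
2 → bin 1 (remaining 7)
6 → bin 1 (remaining 1)
3 → bin 2 (remaining 7)
6 → bin 2 (remaining 1)
1 → bin 1 (remaining 0)
6 → bin 3 (remaining 4)
3 → bin 3 (remaining 1)
2 → bin 4 (remaining 8)
7 → bin 4 (remaining 1)
6 → bin 5 (remaining 4)

5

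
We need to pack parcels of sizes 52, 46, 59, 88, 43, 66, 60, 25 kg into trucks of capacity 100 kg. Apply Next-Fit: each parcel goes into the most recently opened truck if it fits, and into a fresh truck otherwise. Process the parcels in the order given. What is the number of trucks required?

6

52 kg → truck 1 (remaining 48 kg)
46 kg → truck 1 (remaining 2 kg)
59 kg → truck 2 (remaining 41 kg)
88 kg → truck 3 (remaining 12 kg)
43 kg → truck 4 (remaining 57 kg)
66 kg → truck 5 (remaining 34 kg)
60 kg → truck 6 (remaining 40 kg)
25 kg → truck 6 (remaining 15 kg)
Final trucks: [52,46] [59] [88] [43] [66] [60,25].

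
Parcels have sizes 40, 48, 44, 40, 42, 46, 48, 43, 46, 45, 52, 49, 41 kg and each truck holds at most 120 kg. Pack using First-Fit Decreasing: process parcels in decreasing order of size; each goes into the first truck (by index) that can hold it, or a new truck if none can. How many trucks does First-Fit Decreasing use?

7

Sorted descending: 52, 49, 48, 48, 46, 46, 45, 44, 43, 42, 41, 40, 40.
Put 52 kg in truck 1; 68 kg remain.
Put 49 kg in truck 1; 19 kg remain.
Put 48 kg in truck 2; 72 kg remain.
Put 48 kg in truck 2; 24 kg remain.
Put 46 kg in truck 3; 74 kg remain.
Put 46 kg in truck 3; 28 kg remain.
Put 45 kg in truck 4; 75 kg remain.
Put 44 kg in truck 4; 31 kg remain.
Put 43 kg in truck 5; 77 kg remain.
Put 42 kg in truck 5; 35 kg remain.
Put 41 kg in truck 6; 79 kg remain.
Put 40 kg in truck 6; 39 kg remain.
Put 40 kg in truck 7; 80 kg remain.
Final trucks: [52,49] [48,48] [46,46] [45,44] [43,42] [41,40] [40].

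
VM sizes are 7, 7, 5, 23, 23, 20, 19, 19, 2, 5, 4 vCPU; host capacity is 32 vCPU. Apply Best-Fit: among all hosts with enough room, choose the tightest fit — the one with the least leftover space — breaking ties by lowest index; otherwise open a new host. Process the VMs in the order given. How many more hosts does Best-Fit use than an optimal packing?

1

Best-Fit: [7,7,5] [23,2,5] [23,4] [20] [19] [19] → 6 hosts.
Total size 134 vCPU; any packing needs at least ⌈134/32⌉ = 5 hosts.
An optimal packing achieves that bound: [23,7,2] [23,7] [20,5,5] [19,4] [19] → 5 hosts.
Excess: 6 − 5 = 1.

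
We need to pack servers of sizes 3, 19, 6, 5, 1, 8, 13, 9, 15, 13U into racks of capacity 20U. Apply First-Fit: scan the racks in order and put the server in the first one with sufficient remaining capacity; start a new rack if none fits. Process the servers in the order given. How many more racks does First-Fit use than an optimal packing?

First-Fit: [3,6,5,1] [19] [8,9] [13] [15] [13] → 6 racks.
Total size 92U; any packing needs at least ⌈92/20⌉ = 5 racks.
An optimal packing achieves that bound: [19,1] [15,5] [13,6] [13,3] [9,8] → 5 racks.
Excess: 6 − 5 = 1.

1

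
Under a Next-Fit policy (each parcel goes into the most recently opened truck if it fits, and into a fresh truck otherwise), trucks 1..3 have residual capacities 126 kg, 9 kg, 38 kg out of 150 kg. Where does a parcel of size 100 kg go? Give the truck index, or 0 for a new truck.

0

Next-Fit only looks at truck 3, which has 38 kg free.
100 kg does not fit, so a new truck is opened.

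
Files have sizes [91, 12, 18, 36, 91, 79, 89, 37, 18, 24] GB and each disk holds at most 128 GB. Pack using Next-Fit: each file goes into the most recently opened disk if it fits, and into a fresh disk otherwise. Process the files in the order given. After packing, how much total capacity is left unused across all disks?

145

disk 1: place 91 GB, 37 GB left
disk 1: place 12 GB, 25 GB left
disk 1: place 18 GB, 7 GB left
disk 2: place 36 GB, 92 GB left
disk 2: place 91 GB, 1 GB left
disk 3: place 79 GB, 49 GB left
disk 4: place 89 GB, 39 GB left
disk 4: place 37 GB, 2 GB left
disk 5: place 18 GB, 110 GB left
disk 5: place 24 GB, 86 GB left
5 disks × 128 GB = 640 GB; used 495 GB; unused 145 GB.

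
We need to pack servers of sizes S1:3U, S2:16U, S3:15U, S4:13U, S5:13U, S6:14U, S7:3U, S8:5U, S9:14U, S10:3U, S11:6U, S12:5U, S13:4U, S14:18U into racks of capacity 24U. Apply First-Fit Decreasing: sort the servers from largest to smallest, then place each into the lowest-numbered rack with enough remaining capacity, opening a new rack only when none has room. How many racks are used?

Sorted descending: 18, 16, 15, 14, 14, 13, 13, 6, 5, 5, 4, 3, 3, 3.
18U → rack 1 (remaining 6U)
16U → rack 2 (remaining 8U)
15U → rack 3 (remaining 9U)
14U → rack 4 (remaining 10U)
14U → rack 5 (remaining 10U)
13U → rack 6 (remaining 11U)
13U → rack 7 (remaining 11U)
6U → rack 1 (remaining 0U)
5U → rack 2 (remaining 3U)
5U → rack 3 (remaining 4U)
4U → rack 3 (remaining 0U)
3U → rack 2 (remaining 0U)
3U → rack 4 (remaining 7U)
3U → rack 4 (remaining 4U)

7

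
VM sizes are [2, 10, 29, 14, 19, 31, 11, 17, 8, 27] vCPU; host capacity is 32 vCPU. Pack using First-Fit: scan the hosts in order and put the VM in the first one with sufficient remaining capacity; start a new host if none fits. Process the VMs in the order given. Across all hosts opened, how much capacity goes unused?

24

host 1: place 2 vCPU, 30 vCPU left
host 1: place 10 vCPU, 20 vCPU left
host 2: place 29 vCPU, 3 vCPU left
host 1: place 14 vCPU, 6 vCPU left
host 3: place 19 vCPU, 13 vCPU left
host 4: place 31 vCPU, 1 vCPU left
host 3: place 11 vCPU, 2 vCPU left
host 5: place 17 vCPU, 15 vCPU left
host 5: place 8 vCPU, 7 vCPU left
host 6: place 27 vCPU, 5 vCPU left
6 hosts × 32 vCPU = 192 vCPU; used 168 vCPU; unused 24 vCPU.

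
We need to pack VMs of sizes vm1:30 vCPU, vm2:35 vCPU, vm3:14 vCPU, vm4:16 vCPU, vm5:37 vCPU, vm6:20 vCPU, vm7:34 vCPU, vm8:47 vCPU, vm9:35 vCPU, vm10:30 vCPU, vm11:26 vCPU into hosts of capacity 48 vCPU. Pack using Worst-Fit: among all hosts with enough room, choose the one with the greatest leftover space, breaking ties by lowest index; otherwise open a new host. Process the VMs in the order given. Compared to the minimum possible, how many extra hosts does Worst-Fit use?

1

Worst-Fit: [30,14] [35] [16,20] [37] [34] [47] [35] [30] [26] → 9 hosts.
8 VMs exceed 24 vCPU (half the capacity), and no two of those can share a host, so at least 8 hosts are needed.
An optimal packing achieves that bound: [47] [37] [35] [35] [34,14] [30,16] [30] [26,20] → 8 hosts.
Excess: 9 − 8 = 1.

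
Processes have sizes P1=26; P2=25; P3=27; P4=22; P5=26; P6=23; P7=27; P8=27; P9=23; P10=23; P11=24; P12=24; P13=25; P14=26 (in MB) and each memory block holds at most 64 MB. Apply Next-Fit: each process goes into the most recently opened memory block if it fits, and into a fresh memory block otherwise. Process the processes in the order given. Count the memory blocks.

P1 (26 MB) → memory block 1 (remaining 38 MB)
P2 (25 MB) → memory block 1 (remaining 13 MB)
P3 (27 MB) → memory block 2 (remaining 37 MB)
P4 (22 MB) → memory block 2 (remaining 15 MB)
P5 (26 MB) → memory block 3 (remaining 38 MB)
P6 (23 MB) → memory block 3 (remaining 15 MB)
P7 (27 MB) → memory block 4 (remaining 37 MB)
P8 (27 MB) → memory block 4 (remaining 10 MB)
P9 (23 MB) → memory block 5 (remaining 41 MB)
P10 (23 MB) → memory block 5 (remaining 18 MB)
P11 (24 MB) → memory block 6 (remaining 40 MB)
P12 (24 MB) → memory block 6 (remaining 16 MB)
P13 (25 MB) → memory block 7 (remaining 39 MB)
P14 (26 MB) → memory block 7 (remaining 13 MB)
Final memory blocks: [26,25] [27,22] [26,23] [27,27] [23,23] [24,24] [25,26].

7 memory blocks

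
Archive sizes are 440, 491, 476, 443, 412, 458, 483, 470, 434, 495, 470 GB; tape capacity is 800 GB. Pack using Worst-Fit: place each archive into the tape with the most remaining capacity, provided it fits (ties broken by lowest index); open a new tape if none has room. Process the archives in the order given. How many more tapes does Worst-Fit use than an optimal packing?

Worst-Fit: [440] [491] [476] [443] [412] [458] [483] [470] [434] [495] [470] → 11 tapes.
11 archives exceed 400 GB (half the capacity), and no two of those can share a tape, so at least 11 tapes are needed.
So 11 is already optimal.

0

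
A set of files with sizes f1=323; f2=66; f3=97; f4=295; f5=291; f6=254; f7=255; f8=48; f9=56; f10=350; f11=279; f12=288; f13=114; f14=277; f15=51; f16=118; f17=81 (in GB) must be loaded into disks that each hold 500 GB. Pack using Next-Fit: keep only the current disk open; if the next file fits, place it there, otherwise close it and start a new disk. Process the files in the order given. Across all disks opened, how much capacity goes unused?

Put f1 (323 GB) in disk 1; 177 GB remain.
Put f2 (66 GB) in disk 1; 111 GB remain.
Put f3 (97 GB) in disk 1; 14 GB remain.
Put f4 (295 GB) in disk 2; 205 GB remain.
Put f5 (291 GB) in disk 3; 209 GB remain.
Put f6 (254 GB) in disk 4; 246 GB remain.
Put f7 (255 GB) in disk 5; 245 GB remain.
Put f8 (48 GB) in disk 5; 197 GB remain.
Put f9 (56 GB) in disk 5; 141 GB remain.
Put f10 (350 GB) in disk 6; 150 GB remain.
Put f11 (279 GB) in disk 7; 221 GB remain.
Put f12 (288 GB) in disk 8; 212 GB remain.
Put f13 (114 GB) in disk 8; 98 GB remain.
Put f14 (277 GB) in disk 9; 223 GB remain.
Put f15 (51 GB) in disk 9; 172 GB remain.
Put f16 (118 GB) in disk 9; 54 GB remain.
Put f17 (81 GB) in disk 10; 419 GB remain.
10 disks × 500 GB = 5000 GB; used 3243 GB; unused 1757 GB.

1757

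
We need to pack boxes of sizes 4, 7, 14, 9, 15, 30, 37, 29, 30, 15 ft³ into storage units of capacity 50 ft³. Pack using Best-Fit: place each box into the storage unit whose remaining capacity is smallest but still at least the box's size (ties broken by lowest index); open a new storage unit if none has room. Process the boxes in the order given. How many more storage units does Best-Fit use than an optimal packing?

Best-Fit: [4,7,14,9,15] [30,15] [37] [29] [30] → 5 storage units.
Total size 190 ft³; any packing needs at least ⌈190/50⌉ = 4 storage units.
An optimal packing achieves that bound: [37,9,4] [30,15] [30,15] [29,14,7] → 4 storage units.
Excess: 5 − 4 = 1.

1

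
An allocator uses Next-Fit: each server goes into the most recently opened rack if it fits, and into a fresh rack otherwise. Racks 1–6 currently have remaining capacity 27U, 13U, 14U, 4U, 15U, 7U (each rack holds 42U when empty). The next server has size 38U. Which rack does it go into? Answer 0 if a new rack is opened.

Next-Fit only looks at rack 6, which has 7U free.
38U does not fit, so a new rack is opened.

0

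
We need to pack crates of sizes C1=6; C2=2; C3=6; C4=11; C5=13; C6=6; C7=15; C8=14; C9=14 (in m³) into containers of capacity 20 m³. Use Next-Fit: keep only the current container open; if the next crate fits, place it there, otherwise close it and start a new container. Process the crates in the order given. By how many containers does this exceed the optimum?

Next-Fit: [6,2,6] [11] [13,6] [15] [14] [14] → 6 containers.
Total size 87 m³; any packing needs at least ⌈87/20⌉ = 5 containers.
An optimal packing achieves that bound: [15,2] [14,6] [14,6] [13,6] [11] → 5 containers.
Excess: 6 − 5 = 1.

1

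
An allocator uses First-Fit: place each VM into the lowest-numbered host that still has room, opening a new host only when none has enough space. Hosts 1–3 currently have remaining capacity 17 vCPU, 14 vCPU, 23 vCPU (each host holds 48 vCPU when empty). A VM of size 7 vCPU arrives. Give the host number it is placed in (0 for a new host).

Hosts with room: host 1 (17 vCPU), host 2 (14 vCPU), host 3 (23 vCPU).
The first with room is host 1.

1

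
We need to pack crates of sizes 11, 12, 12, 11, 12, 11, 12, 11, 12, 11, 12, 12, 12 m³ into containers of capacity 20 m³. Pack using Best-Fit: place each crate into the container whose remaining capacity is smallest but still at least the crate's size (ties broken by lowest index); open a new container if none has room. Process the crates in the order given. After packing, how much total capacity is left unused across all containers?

109

11 m³ → container 1 (remaining 9 m³)
12 m³ → container 2 (remaining 8 m³)
12 m³ → container 3 (remaining 8 m³)
11 m³ → container 4 (remaining 9 m³)
12 m³ → container 5 (remaining 8 m³)
11 m³ → container 6 (remaining 9 m³)
12 m³ → container 7 (remaining 8 m³)
11 m³ → container 8 (remaining 9 m³)
12 m³ → container 9 (remaining 8 m³)
11 m³ → container 10 (remaining 9 m³)
12 m³ → container 11 (remaining 8 m³)
12 m³ → container 12 (remaining 8 m³)
12 m³ → container 13 (remaining 8 m³)
13 containers × 20 m³ = 260 m³; used 151 m³; unused 109 m³.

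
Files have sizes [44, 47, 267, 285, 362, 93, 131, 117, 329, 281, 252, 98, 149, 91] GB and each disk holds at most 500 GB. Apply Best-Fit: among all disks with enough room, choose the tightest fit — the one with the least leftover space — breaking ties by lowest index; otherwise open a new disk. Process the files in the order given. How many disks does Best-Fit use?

6

Put 44 GB in disk 1; 456 GB remain.
Put 47 GB in disk 1; 409 GB remain.
Put 267 GB in disk 1; 142 GB remain.
Put 285 GB in disk 2; 215 GB remain.
Put 362 GB in disk 3; 138 GB remain.
Put 93 GB in disk 3; 45 GB remain.
Put 131 GB in disk 1; 11 GB remain.
Put 117 GB in disk 2; 98 GB remain.
Put 329 GB in disk 4; 171 GB remain.
Put 281 GB in disk 5; 219 GB remain.
Put 252 GB in disk 6; 248 GB remain.
Put 98 GB in disk 2; 0 GB remain.
Put 149 GB in disk 4; 22 GB remain.
Put 91 GB in disk 5; 128 GB remain.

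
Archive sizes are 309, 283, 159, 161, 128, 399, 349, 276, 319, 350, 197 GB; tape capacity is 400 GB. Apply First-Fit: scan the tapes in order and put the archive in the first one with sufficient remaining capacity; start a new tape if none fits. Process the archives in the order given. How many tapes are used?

309 GB → tape 1 (remaining 91 GB)
283 GB → tape 2 (remaining 117 GB)
159 GB → tape 3 (remaining 241 GB)
161 GB → tape 3 (remaining 80 GB)
128 GB → tape 4 (remaining 272 GB)
399 GB → tape 5 (remaining 1 GB)
349 GB → tape 6 (remaining 51 GB)
276 GB → tape 7 (remaining 124 GB)
319 GB → tape 8 (remaining 81 GB)
350 GB → tape 9 (remaining 50 GB)
197 GB → tape 4 (remaining 75 GB)
Final tapes: [309] [283] [159,161] [128,197] [399] [349] [276] [319] [350].

9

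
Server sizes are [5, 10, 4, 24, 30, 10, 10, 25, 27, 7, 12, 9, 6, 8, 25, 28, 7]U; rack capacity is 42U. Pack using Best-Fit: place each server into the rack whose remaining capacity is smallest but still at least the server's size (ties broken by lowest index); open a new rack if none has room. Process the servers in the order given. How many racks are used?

Put 5U in rack 1; 37U remain.
Put 10U in rack 1; 27U remain.
Put 4U in rack 1; 23U remain.
Put 24U in rack 2; 18U remain.
Put 30U in rack 3; 12U remain.
Put 10U in rack 3; 2U remain.
Put 10U in rack 2; 8U remain.
Put 25U in rack 4; 17U remain.
Put 27U in rack 5; 15U remain.
Put 7U in rack 2; 1U remain.
Put 12U in rack 5; 3U remain.
Put 9U in rack 4; 8U remain.
Put 6U in rack 4; 2U remain.
Put 8U in rack 1; 15U remain.
Put 25U in rack 6; 17U remain.
Put 28U in rack 7; 14U remain.
Put 7U in rack 7; 7U remain.

7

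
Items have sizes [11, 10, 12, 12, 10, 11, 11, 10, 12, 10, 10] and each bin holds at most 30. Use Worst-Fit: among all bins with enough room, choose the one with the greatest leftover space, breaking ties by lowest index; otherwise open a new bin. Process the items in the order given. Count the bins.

Put 11 in bin 1; 19 remain.
Put 10 in bin 1; 9 remain.
Put 12 in bin 2; 18 remain.
Put 12 in bin 2; 6 remain.
Put 10 in bin 3; 20 remain.
Put 11 in bin 3; 9 remain.
Put 11 in bin 4; 19 remain.
Put 10 in bin 4; 9 remain.
Put 12 in bin 5; 18 remain.
Put 10 in bin 5; 8 remain.
Put 10 in bin 6; 20 remain.
Final bins: [11,10] [12,12] [10,11] [11,10] [12,10] [10].

6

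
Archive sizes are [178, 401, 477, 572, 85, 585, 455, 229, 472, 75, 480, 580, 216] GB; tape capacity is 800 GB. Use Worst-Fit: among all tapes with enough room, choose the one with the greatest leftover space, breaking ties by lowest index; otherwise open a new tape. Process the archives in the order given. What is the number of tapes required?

tape 1: place 178 GB, 622 GB left
tape 1: place 401 GB, 221 GB left
tape 2: place 477 GB, 323 GB left
tape 3: place 572 GB, 228 GB left
tape 2: place 85 GB, 238 GB left
tape 4: place 585 GB, 215 GB left
tape 5: place 455 GB, 345 GB left
tape 5: place 229 GB, 116 GB left
tape 6: place 472 GB, 328 GB left
tape 6: place 75 GB, 253 GB left
tape 7: place 480 GB, 320 GB left
tape 8: place 580 GB, 220 GB left
tape 7: place 216 GB, 104 GB left
Final tapes: [178,401] [477,85] [572] [585] [455,229] [472,75] [480,216] [580].

8 tapes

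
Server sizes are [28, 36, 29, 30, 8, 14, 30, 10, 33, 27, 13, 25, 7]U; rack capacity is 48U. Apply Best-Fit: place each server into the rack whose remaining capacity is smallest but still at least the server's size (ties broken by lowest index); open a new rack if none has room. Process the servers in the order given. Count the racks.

8

Put 28U in rack 1; 20U remain.
Put 36U in rack 2; 12U remain.
Put 29U in rack 3; 19U remain.
Put 30U in rack 4; 18U remain.
Put 8U in rack 2; 4U remain.
Put 14U in rack 4; 4U remain.
Put 30U in rack 5; 18U remain.
Put 10U in rack 5; 8U remain.
Put 33U in rack 6; 15U remain.
Put 27U in rack 7; 21U remain.
Put 13U in rack 6; 2U remain.
Put 25U in rack 8; 23U remain.
Put 7U in rack 5; 1U remain.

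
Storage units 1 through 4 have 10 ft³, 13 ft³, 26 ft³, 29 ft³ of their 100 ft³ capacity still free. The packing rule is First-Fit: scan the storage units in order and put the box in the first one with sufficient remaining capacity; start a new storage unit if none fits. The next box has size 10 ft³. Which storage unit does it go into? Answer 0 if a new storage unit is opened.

Storage units with room: storage unit 1 (10 ft³), storage unit 2 (13 ft³), storage unit 3 (26 ft³), storage unit 4 (29 ft³).
The first with room is storage unit 1.

1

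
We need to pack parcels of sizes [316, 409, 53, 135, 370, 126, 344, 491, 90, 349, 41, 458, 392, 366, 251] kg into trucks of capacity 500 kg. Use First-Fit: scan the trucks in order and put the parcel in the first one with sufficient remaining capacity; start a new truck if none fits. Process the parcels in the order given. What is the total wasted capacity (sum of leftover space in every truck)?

809

truck 1: place 316 kg, 184 kg left
truck 2: place 409 kg, 91 kg left
truck 1: place 53 kg, 131 kg left
truck 3: place 135 kg, 365 kg left
truck 4: place 370 kg, 130 kg left
truck 1: place 126 kg, 5 kg left
truck 3: place 344 kg, 21 kg left
truck 5: place 491 kg, 9 kg left
truck 2: place 90 kg, 1 kg left
truck 6: place 349 kg, 151 kg left
truck 4: place 41 kg, 89 kg left
truck 7: place 458 kg, 42 kg left
truck 8: place 392 kg, 108 kg left
truck 9: place 366 kg, 134 kg left
truck 10: place 251 kg, 249 kg left
10 trucks × 500 kg = 5000 kg; used 4191 kg; unused 809 kg.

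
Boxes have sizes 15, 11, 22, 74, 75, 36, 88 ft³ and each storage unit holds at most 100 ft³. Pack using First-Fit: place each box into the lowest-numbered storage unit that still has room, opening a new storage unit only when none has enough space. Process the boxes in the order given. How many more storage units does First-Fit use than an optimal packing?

0

First-Fit: [15,11,22,36] [74] [75] [88] → 4 storage units.
Total size 321 ft³; any packing needs at least ⌈321/100⌉ = 4 storage units.
So 4 is already optimal.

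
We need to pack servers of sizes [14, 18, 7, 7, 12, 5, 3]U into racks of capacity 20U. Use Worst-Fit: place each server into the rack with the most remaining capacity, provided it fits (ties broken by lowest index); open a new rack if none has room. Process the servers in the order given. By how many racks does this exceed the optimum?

Worst-Fit: [14,3] [18] [7,7] [12,5] → 4 racks.
Total size 66U; any packing needs at least ⌈66/20⌉ = 4 racks.
So 4 is already optimal.

0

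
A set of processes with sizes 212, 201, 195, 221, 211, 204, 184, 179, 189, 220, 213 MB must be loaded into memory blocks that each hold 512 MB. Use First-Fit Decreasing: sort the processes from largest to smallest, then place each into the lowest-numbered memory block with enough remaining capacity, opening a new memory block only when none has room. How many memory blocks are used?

6

Sorted descending: 221, 220, 213, 212, 211, 204, 201, 195, 189, 184, 179.
memory block 1: place 221 MB, 291 MB left
memory block 1: place 220 MB, 71 MB left
memory block 2: place 213 MB, 299 MB left
memory block 2: place 212 MB, 87 MB left
memory block 3: place 211 MB, 301 MB left
memory block 3: place 204 MB, 97 MB left
memory block 4: place 201 MB, 311 MB left
memory block 4: place 195 MB, 116 MB left
memory block 5: place 189 MB, 323 MB left
memory block 5: place 184 MB, 139 MB left
memory block 6: place 179 MB, 333 MB left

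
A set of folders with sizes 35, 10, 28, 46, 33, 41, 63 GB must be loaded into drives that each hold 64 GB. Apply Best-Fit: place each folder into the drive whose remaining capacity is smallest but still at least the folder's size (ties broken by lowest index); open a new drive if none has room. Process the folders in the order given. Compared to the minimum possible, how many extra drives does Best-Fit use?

Best-Fit: [35,10] [28,33] [46] [41] [63] → 5 drives.
5 folders exceed 32 GB (half the capacity), and no two of those can share a drive, so at least 5 drives are needed.
So 5 is already optimal.

0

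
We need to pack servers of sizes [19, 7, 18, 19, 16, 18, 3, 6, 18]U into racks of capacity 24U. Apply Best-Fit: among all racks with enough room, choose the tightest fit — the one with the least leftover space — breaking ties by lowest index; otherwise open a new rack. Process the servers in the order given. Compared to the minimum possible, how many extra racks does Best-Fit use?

Best-Fit: [19,3] [7,16] [18,6] [19] [18] [18] → 6 racks.
Total size 124U; any packing needs at least ⌈124/24⌉ = 6 racks.
So 6 is already optimal.

0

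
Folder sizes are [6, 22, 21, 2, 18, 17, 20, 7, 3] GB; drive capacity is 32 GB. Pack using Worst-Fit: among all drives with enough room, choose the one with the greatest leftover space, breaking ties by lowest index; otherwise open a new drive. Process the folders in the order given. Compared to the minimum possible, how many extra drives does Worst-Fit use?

0

Worst-Fit: [6,22] [21,2] [18,3] [17,7] [20] → 5 drives.
5 folders exceed 16 GB (half the capacity), and no two of those can share a drive, so at least 5 drives are needed.
So 5 is already optimal.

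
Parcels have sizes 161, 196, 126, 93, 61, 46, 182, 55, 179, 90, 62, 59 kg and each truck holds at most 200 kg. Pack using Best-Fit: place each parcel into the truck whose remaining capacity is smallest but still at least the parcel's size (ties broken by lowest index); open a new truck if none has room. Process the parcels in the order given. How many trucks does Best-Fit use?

8

truck 1: place 161 kg, 39 kg left
truck 2: place 196 kg, 4 kg left
truck 3: place 126 kg, 74 kg left
truck 4: place 93 kg, 107 kg left
truck 3: place 61 kg, 13 kg left
truck 4: place 46 kg, 61 kg left
truck 5: place 182 kg, 18 kg left
truck 4: place 55 kg, 6 kg left
truck 6: place 179 kg, 21 kg left
truck 7: place 90 kg, 110 kg left
truck 7: place 62 kg, 48 kg left
truck 8: place 59 kg, 141 kg left
Final trucks: [161] [196] [126,61] [93,46,55] [182] [179] [90,62] [59].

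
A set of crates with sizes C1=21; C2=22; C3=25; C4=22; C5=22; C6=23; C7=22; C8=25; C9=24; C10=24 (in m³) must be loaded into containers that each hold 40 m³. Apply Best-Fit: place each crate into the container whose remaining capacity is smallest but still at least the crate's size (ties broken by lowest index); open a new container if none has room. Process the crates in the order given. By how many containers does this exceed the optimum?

Best-Fit: [21] [22] [25] [22] [22] [23] [22] [25] [24] [24] → 10 containers.
10 crates exceed 20 m³ (half the capacity), and no two of those can share a container, so at least 10 containers are needed.
So 10 is already optimal.

0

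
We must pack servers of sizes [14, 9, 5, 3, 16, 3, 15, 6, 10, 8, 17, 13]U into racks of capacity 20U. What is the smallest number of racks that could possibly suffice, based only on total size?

Total size = 14 + 9 + 5 + 3 + 16 + 3 + 15 + 6 + 10 + 8 + 17 + 13 = 119U.
⌈119 / 20⌉ = 6.

6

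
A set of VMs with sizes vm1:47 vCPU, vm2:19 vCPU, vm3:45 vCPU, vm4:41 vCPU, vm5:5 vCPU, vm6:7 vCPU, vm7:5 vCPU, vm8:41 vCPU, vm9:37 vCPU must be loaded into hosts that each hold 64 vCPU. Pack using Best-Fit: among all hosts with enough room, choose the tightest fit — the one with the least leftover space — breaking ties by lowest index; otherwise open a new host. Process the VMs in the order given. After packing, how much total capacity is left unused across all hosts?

Put vm1 (47 vCPU) in host 1; 17 vCPU remain.
Put vm2 (19 vCPU) in host 2; 45 vCPU remain.
Put vm3 (45 vCPU) in host 2; 0 vCPU remain.
Put vm4 (41 vCPU) in host 3; 23 vCPU remain.
Put vm5 (5 vCPU) in host 1; 12 vCPU remain.
Put vm6 (7 vCPU) in host 1; 5 vCPU remain.
Put vm7 (5 vCPU) in host 1; 0 vCPU remain.
Put vm8 (41 vCPU) in host 4; 23 vCPU remain.
Put vm9 (37 vCPU) in host 5; 27 vCPU remain.
5 hosts × 64 vCPU = 320 vCPU; used 247 vCPU; unused 73 vCPU.

73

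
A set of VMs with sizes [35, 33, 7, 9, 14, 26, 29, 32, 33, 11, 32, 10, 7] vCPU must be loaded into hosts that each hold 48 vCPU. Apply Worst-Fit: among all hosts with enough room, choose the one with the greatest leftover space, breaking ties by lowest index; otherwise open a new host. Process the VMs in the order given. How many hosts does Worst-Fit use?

7

35 vCPU → host 1 (remaining 13 vCPU)
33 vCPU → host 2 (remaining 15 vCPU)
7 vCPU → host 2 (remaining 8 vCPU)
9 vCPU → host 1 (remaining 4 vCPU)
14 vCPU → host 3 (remaining 34 vCPU)
26 vCPU → host 3 (remaining 8 vCPU)
29 vCPU → host 4 (remaining 19 vCPU)
32 vCPU → host 5 (remaining 16 vCPU)
33 vCPU → host 6 (remaining 15 vCPU)
11 vCPU → host 4 (remaining 8 vCPU)
32 vCPU → host 7 (remaining 16 vCPU)
10 vCPU → host 5 (remaining 6 vCPU)
7 vCPU → host 7 (remaining 9 vCPU)
Final hosts: [35,9] [33,7] [14,26] [29,11] [32,10] [33] [32,7].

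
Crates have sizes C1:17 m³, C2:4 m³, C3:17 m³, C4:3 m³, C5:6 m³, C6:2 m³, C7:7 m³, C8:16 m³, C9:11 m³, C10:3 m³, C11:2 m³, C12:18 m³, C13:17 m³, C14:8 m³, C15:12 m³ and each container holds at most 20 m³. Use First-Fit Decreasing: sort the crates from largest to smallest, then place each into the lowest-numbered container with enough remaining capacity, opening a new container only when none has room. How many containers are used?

Sorted descending: 18, 17, 17, 17, 16, 12, 11, 8, 7, 6, 4, 3, 3, 2, 2.
Put 18 m³ in container 1; 2 m³ remain.
Put 17 m³ in container 2; 3 m³ remain.
Put 17 m³ in container 3; 3 m³ remain.
Put 17 m³ in container 4; 3 m³ remain.
Put 16 m³ in container 5; 4 m³ remain.
Put 12 m³ in container 6; 8 m³ remain.
Put 11 m³ in container 7; 9 m³ remain.
Put 8 m³ in container 6; 0 m³ remain.
Put 7 m³ in container 7; 2 m³ remain.
Put 6 m³ in container 8; 14 m³ remain.
Put 4 m³ in container 5; 0 m³ remain.
Put 3 m³ in container 2; 0 m³ remain.
Put 3 m³ in container 3; 0 m³ remain.
Put 2 m³ in container 1; 0 m³ remain.
Put 2 m³ in container 4; 1 m³ remain.

8 containers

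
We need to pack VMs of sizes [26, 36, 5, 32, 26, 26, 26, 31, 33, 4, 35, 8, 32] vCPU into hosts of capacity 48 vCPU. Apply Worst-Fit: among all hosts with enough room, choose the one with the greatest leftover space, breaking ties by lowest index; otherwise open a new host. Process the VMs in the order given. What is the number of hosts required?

10

26 vCPU → host 1 (remaining 22 vCPU)
36 vCPU → host 2 (remaining 12 vCPU)
5 vCPU → host 1 (remaining 17 vCPU)
32 vCPU → host 3 (remaining 16 vCPU)
26 vCPU → host 4 (remaining 22 vCPU)
26 vCPU → host 5 (remaining 22 vCPU)
26 vCPU → host 6 (remaining 22 vCPU)
31 vCPU → host 7 (remaining 17 vCPU)
33 vCPU → host 8 (remaining 15 vCPU)
4 vCPU → host 4 (remaining 18 vCPU)
35 vCPU → host 9 (remaining 13 vCPU)
8 vCPU → host 5 (remaining 14 vCPU)
32 vCPU → host 10 (remaining 16 vCPU)
Final hosts: [26,5] [36] [32] [26,4] [26,8] [26] [31] [33] [35] [32].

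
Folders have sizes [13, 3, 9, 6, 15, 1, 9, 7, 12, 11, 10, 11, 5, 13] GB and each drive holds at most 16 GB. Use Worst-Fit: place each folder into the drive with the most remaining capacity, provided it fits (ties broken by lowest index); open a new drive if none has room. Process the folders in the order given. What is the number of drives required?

9

13 GB → drive 1 (remaining 3 GB)
3 GB → drive 1 (remaining 0 GB)
9 GB → drive 2 (remaining 7 GB)
6 GB → drive 2 (remaining 1 GB)
15 GB → drive 3 (remaining 1 GB)
1 GB → drive 2 (remaining 0 GB)
9 GB → drive 4 (remaining 7 GB)
7 GB → drive 4 (remaining 0 GB)
12 GB → drive 5 (remaining 4 GB)
11 GB → drive 6 (remaining 5 GB)
10 GB → drive 7 (remaining 6 GB)
11 GB → drive 8 (remaining 5 GB)
5 GB → drive 7 (remaining 1 GB)
13 GB → drive 9 (remaining 3 GB)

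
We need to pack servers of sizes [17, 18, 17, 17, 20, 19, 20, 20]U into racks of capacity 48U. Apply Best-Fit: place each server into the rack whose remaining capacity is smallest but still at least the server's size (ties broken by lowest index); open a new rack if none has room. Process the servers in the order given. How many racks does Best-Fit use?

rack 1: place 17U, 31U left
rack 1: place 18U, 13U left
rack 2: place 17U, 31U left
rack 2: place 17U, 14U left
rack 3: place 20U, 28U left
rack 3: place 19U, 9U left
rack 4: place 20U, 28U left
rack 4: place 20U, 8U left

4 racks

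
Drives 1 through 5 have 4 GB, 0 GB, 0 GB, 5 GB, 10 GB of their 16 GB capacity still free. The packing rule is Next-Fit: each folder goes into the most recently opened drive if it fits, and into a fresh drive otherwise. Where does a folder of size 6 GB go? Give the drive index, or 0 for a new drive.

5

Next-Fit only looks at drive 5, which has 10 GB free.
6 GB fits there.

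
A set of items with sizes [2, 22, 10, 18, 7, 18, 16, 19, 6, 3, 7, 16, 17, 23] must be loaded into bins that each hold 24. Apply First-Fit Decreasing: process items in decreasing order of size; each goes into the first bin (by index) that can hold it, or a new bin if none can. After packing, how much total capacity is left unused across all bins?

Sorted descending: 23, 22, 19, 18, 18, 17, 16, 16, 10, 7, 7, 6, 3, 2.
Put 23 in bin 1; 1 remain.
Put 22 in bin 2; 2 remain.
Put 19 in bin 3; 5 remain.
Put 18 in bin 4; 6 remain.
Put 18 in bin 5; 6 remain.
Put 17 in bin 6; 7 remain.
Put 16 in bin 7; 8 remain.
Put 16 in bin 8; 8 remain.
Put 10 in bin 9; 14 remain.
Put 7 in bin 6; 0 remain.
Put 7 in bin 7; 1 remain.
Put 6 in bin 4; 0 remain.
Put 3 in bin 3; 2 remain.
Put 2 in bin 2; 0 remain.
9 bins × 24 = 216; used 184; unused 32.

32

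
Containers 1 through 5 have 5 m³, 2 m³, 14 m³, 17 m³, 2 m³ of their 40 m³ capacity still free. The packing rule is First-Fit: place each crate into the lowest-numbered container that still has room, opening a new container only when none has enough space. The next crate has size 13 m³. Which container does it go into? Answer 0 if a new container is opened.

Containers with room: container 3 (14 m³), container 4 (17 m³).
The first with room is container 3.

3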